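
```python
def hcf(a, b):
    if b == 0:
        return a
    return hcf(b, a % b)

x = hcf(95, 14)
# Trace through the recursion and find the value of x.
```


hcf(95, 14)
= hcf(14, 95 % 14) = hcf(14, 11)
= hcf(11, 14 % 11) = hcf(11, 3)
= hcf(3, 11 % 3) = hcf(3, 2)
= hcf(2, 3 % 2) = hcf(2, 1)
= hcf(1, 2 % 1) = hcf(1, 0)
b == 0, return a = 1


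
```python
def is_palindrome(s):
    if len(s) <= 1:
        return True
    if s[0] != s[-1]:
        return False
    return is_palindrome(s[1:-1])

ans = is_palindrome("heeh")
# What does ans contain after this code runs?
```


is_palindrome("heeh")
"heeh": s[0]='h' == s[-1]='h' -> is_palindrome("ee")
"ee": s[0]='e' == s[-1]='e' -> is_palindrome("")
"": len <= 1 -> True
= True


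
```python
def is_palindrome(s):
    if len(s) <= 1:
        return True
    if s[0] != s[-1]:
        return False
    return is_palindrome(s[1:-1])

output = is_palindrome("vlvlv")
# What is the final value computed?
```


is_palindrome("vlvlv")
"vlvlv": s[0]='v' == s[-1]='v' -> is_palindrome("lvl")
"lvl": s[0]='l' == s[-1]='l' -> is_palindrome("v")
"v": len <= 1 -> True
= True


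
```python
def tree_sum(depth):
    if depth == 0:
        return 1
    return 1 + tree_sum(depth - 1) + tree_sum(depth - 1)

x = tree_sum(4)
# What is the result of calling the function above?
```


tree_sum(4)
= 1 + tree_sum(3) + tree_sum(3)
= 1 + 2 * tree_sum(3)
tree_sum(k) = 2^(k+1) - 1
tree_sum(0) = 1
tree_sum(1) = 3
tree_sum(2) = 7
tree_sum(3) = 15
tree_sum(4) = 31
tree_sum(4) = 2^5 - 1 = 31


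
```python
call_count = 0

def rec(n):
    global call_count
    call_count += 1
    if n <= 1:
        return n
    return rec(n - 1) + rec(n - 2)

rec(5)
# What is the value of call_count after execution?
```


rec(5) calls rec(4) and rec(3); each non-base call branches into two more.
Let C(k) = total number of calls made by rec(k), including the call to rec(k) itself.
Base cases: C(0) = 1, C(1) = 1
Recurrence: C(k) = 1 + C(k-1) + C(k-2)
  C(2) = 1 + C(1) + C(0) = 1 + 1 + 1 = 3
  C(3) = 1 + C(2) + C(1) = 1 + 3 + 1 = 5
  C(4) = 1 + C(3) + C(2) = 1 + 5 + 3 = 9
  C(5) = 1 + C(4) + C(3) = 1 + 9 + 5 = 15
Total calls = C(5) = 15


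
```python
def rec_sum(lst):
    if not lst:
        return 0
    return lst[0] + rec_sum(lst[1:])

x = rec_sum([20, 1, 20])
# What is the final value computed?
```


rec_sum([20, 1, 20])
= 20 + rec_sum([1, 20])
= 20 + 1 + rec_sum([20])
= 20 + 1 + 20 + rec_sum([])
= 20 + 1 + 20 + 0
= 41


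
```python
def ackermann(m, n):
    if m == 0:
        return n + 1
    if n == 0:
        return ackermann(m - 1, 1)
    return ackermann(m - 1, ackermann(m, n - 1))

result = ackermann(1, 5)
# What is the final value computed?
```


ackermann(1, 5)
= ackermann(0, ackermann(1, 4))
First compute ackermann(1, 4) = 6
= ackermann(0, 6)
= 7


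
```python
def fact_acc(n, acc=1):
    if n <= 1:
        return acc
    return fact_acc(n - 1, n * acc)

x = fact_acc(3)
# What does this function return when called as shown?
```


fact_acc(3, 1)
= fact_acc(2, 3 * 1) = fact_acc(2, 3)
= fact_acc(1, 2 * 3) = fact_acc(1, 6)
n <= 1, return acc = 6


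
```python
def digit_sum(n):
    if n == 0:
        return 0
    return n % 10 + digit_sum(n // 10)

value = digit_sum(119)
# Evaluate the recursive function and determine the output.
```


digit_sum(119)
= 9 + digit_sum(11)
= 9 + 1 + digit_sum(1)
= 9 + 1 + 1 + digit_sum(0)
= 9 + 1 + 1 + 0
= 11


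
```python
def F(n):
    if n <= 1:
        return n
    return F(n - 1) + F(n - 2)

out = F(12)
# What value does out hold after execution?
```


F(12)
= F(11) + F(10)
= (F(10) + F(9)) + F(10)
Computing bottom-up: F(0)=0, F(1)=1, F(2)=1, F(3)=2, F(4)=3, F(5)=5, F(6)=8, F(7)=13, F(8)=21, F(9)=34, F(10)=55, F(11)=89, F(12)=144
= 144


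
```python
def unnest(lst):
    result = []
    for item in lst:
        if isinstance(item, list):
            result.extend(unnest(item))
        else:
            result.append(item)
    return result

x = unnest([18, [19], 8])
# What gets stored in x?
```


unnest([18, [19], 8])
Processing each element:
  18 is not a list -> append 18
  [19] is a list -> unnest recursively -> [19]
  8 is not a list -> append 8
= [18, 19, 8]


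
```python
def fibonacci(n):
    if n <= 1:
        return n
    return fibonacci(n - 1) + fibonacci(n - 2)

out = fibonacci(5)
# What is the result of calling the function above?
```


fibonacci(5)
= fibonacci(4) + fibonacci(3)
= (fibonacci(3) + fibonacci(2)) + fibonacci(3)
Computing bottom-up: fibonacci(0)=0, fibonacci(1)=1, fibonacci(2)=1, fibonacci(3)=2, fibonacci(4)=3, fibonacci(5)=5
= 5


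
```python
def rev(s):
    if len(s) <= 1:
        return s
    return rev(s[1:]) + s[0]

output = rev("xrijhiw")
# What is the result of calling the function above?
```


rev("xrijhiw")
= rev("rijhiw") + "x"
= rev("ijhiw") + "r" + "x"
= rev("jhiw") + "i" + "r" + "x"
= rev("hiw") + "j" + "i" + "r" + "x"
= rev("iw") + "h" + "j" + "i" + "r" + "x"
= rev("w") + "i" + "h" + "j" + "i" + "r" + "x"
= "w" + "i" + "h" + "j" + "i" + "r" + "x"
= "wihjirx"


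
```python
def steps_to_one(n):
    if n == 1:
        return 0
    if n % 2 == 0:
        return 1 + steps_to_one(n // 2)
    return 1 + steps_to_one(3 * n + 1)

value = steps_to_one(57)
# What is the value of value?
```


steps_to_one(57)
57 is odd -> 3*57+1 = 172 -> steps_to_one(172)
172 is even -> steps_to_one(86)
86 is even -> steps_to_one(43)
43 is odd -> 3*43+1 = 130 -> steps_to_one(130)
130 is even -> steps_to_one(65)
65 is odd -> 3*65+1 = 196 -> steps_to_one(196)
196 is even -> steps_to_one(98)
98 is even -> steps_to_one(49)
49 is odd -> 3*49+1 = 148 -> steps_to_one(148)
148 is even -> steps_to_one(74)
74 is even -> steps_to_one(37)
37 is odd -> 3*37+1 = 112 -> steps_to_one(112)
112 is even -> steps_to_one(56)
56 is even -> steps_to_one(28)
28 is even -> steps_to_one(14)
14 is even -> steps_to_one(7)
7 is odd -> 3*7+1 = 22 -> steps_to_one(22)
22 is even -> steps_to_one(11)
11 is odd -> 3*11+1 = 34 -> steps_to_one(34)
34 is even -> steps_to_one(17)
17 is odd -> 3*17+1 = 52 -> steps_to_one(52)
52 is even -> steps_to_one(26)
26 is even -> steps_to_one(13)
13 is odd -> 3*13+1 = 40 -> steps_to_one(40)
40 is even -> steps_to_one(20)
20 is even -> steps_to_one(10)
10 is even -> steps_to_one(5)
5 is odd -> 3*5+1 = 16 -> steps_to_one(16)
16 is even -> steps_to_one(8)
8 is even -> steps_to_one(4)
4 is even -> steps_to_one(2)
2 is even -> steps_to_one(1)
Reached 1 after 32 steps
= 32


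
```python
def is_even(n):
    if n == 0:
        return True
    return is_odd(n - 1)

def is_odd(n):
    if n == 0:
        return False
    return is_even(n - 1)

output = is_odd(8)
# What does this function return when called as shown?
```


is_odd(8)
= is_even(7)
= is_odd(6)
= is_even(5)
= is_odd(4)
= is_even(3)
= is_odd(2)
= is_even(1)
= is_odd(0)
n == 0: return False
= False


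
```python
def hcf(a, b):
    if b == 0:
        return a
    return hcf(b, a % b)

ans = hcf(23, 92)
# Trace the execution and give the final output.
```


hcf(23, 92)
= hcf(92, 23 % 92) = hcf(92, 23)
= hcf(23, 92 % 23) = hcf(23, 0)
b == 0, return a = 23


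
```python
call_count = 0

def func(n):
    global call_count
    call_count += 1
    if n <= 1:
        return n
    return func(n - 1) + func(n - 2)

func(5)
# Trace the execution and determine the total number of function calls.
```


func(5) calls func(4) and func(3); each non-base call branches into two more.
Let C(k) = total number of calls made by func(k), including the call to func(k) itself.
Base cases: C(0) = 1, C(1) = 1
Recurrence: C(k) = 1 + C(k-1) + C(k-2)
  C(2) = 1 + C(1) + C(0) = 1 + 1 + 1 = 3
  C(3) = 1 + C(2) + C(1) = 1 + 3 + 1 = 5
  C(4) = 1 + C(3) + C(2) = 1 + 5 + 3 = 9
  C(5) = 1 + C(4) + C(3) = 1 + 9 + 5 = 15
Total calls = C(5) = 15


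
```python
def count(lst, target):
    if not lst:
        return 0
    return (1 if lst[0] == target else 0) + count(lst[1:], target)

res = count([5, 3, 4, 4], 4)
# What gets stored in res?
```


count([5, 3, 4, 4], 4)
lst[0]=5 != 4: 0 + count([3, 4, 4], 4)
lst[0]=3 != 4: 0 + count([4, 4], 4)
lst[0]=4 == 4: 1 + count([4], 4)
lst[0]=4 == 4: 1 + count([], 4)
= 2


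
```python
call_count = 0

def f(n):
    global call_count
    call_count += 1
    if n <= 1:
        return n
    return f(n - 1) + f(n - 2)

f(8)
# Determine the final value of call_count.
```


f(8) calls f(7) and f(6); each non-base call branches into two more.
Let C(k) = total number of calls made by f(k), including the call to f(k) itself.
Base cases: C(0) = 1, C(1) = 1
Recurrence: C(k) = 1 + C(k-1) + C(k-2)
  C(2) = 1 + C(1) + C(0) = 1 + 1 + 1 = 3
  C(3) = 1 + C(2) + C(1) = 1 + 3 + 1 = 5
  C(4) = 1 + C(3) + C(2) = 1 + 5 + 3 = 9
  C(5) = 1 + C(4) + C(3) = 1 + 9 + 5 = 15
  C(6) = 1 + C(5) + C(4) = 1 + 15 + 9 = 25
  C(7) = 1 + C(6) + C(5) = 1 + 25 + 15 = 41
  C(8) = 1 + C(7) + C(6) = 1 + 41 + 25 = 67
Total calls = C(8) = 67


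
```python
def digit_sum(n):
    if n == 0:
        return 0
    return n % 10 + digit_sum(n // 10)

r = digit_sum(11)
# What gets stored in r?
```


digit_sum(11)
= 1 + digit_sum(1)
= 1 + 1 + digit_sum(0)
= 1 + 1 + 0
= 2


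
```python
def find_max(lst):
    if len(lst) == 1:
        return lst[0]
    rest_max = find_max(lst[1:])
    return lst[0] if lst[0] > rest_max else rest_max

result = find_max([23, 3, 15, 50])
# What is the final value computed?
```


find_max([23, 3, 15, 50])
= compare 23 with find_max([3, 15, 50])
= compare 3 with find_max([15, 50])
= compare 15 with find_max([50])
Base: find_max([50]) = 50
compare 15 with 50: max = 50
compare 3 with 50: max = 50
compare 23 with 50: max = 50
= 50


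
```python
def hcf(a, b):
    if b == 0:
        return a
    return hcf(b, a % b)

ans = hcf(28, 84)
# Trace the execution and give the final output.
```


hcf(28, 84)
= hcf(84, 28 % 84) = hcf(84, 28)
= hcf(28, 84 % 28) = hcf(28, 0)
b == 0, return a = 28


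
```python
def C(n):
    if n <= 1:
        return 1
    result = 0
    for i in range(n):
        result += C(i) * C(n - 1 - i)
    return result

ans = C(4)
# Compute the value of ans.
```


C(4)
= sum of C(i) * C(4-1-i) for i in 0..3
First compute sub-values bottom-up:
  C(0) = 1, C(1) = 1
  C(2) = 1*1 + 1*1 = 2
  C(3) = 1*2 + 1*1 + 2*1 = 5
Now C(4):
  C(0)*C(3) = 1*5 = 5
  C(1)*C(2) = 1*2 = 2
  C(2)*C(1) = 2*1 = 2
  C(3)*C(0) = 5*1 = 5
= 5 + 2 + 2 + 5
= 14


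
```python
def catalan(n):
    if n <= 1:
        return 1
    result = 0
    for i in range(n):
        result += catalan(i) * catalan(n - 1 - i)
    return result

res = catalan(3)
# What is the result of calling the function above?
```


catalan(3)
= sum of catalan(i) * catalan(3-1-i) for i in 0..2
First compute sub-values bottom-up:
  catalan(0) = 1, catalan(1) = 1
  catalan(2) = 1*1 + 1*1 = 2
Now catalan(3):
  catalan(0)*catalan(2) = 1*2 = 2
  catalan(1)*catalan(1) = 1*1 = 1
  catalan(2)*catalan(0) = 2*1 = 2
= 2 + 1 + 2
= 5


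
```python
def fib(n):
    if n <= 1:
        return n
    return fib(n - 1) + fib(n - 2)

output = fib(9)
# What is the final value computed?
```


fib(9)
= fib(8) + fib(7)
= (fib(7) + fib(6)) + fib(7)
Computing bottom-up: fib(0)=0, fib(1)=1, fib(2)=1, fib(3)=2, fib(4)=3, fib(5)=5, fib(6)=8, fib(7)=13, fib(8)=21, fib(9)=34
= 34


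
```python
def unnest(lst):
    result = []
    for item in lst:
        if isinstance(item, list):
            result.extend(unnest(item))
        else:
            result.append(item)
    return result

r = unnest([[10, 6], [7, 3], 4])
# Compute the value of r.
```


unnest([[10, 6], [7, 3], 4])
Processing each element:
  [10, 6] is a list -> unnest recursively -> [10, 6]
  [7, 3] is a list -> unnest recursively -> [7, 3]
  4 is not a list -> append 4
= [10, 6, 7, 3, 4]


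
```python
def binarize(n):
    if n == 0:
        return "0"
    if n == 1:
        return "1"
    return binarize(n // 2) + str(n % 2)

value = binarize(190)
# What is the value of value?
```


binarize(190)
= binarize(95) + "0"
= binarize(47) + "1" + "0"
= binarize(23) + "1" + "1" + "0"
= binarize(11) + "1" + "1" + "1" + "0"
= binarize(5) + "1" + "1" + "1" + "1" + "0"
= binarize(2) + "1" + "1" + "1" + "1" + "1" + "0"
= binarize(1) + "0" + "1" + "1" + "1" + "1" + "1" + "0"
= "1" + "0" + "1" + "1" + "1" + "1" + "1" + "0"
= "10111110"


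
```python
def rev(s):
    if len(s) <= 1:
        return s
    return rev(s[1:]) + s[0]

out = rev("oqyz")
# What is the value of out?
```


rev("oqyz")
= rev("qyz") + "o"
= rev("yz") + "q" + "o"
= rev("z") + "y" + "q" + "o"
= "z" + "y" + "q" + "o"
= "zyqo"


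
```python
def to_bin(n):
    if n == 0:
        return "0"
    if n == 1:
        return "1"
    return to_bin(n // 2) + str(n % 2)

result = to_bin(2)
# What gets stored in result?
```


to_bin(2)
= to_bin(1) + "0"
= "1" + "0"
= "10"


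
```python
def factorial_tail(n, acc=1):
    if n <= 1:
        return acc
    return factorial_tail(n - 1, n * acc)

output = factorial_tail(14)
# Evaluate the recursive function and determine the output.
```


factorial_tail(14, 1)
= factorial_tail(13, 14 * 1) = factorial_tail(13, 14)
= factorial_tail(12, 13 * 14) = factorial_tail(12, 182)
= factorial_tail(11, 12 * 182) = factorial_tail(11, 2184)
= factorial_tail(10, 11 * 2184) = factorial_tail(10, 24024)
= factorial_tail(9, 10 * 24024) = factorial_tail(9, 240240)
= factorial_tail(8, 9 * 240240) = factorial_tail(8, 2162160)
= factorial_tail(7, 8 * 2162160) = factorial_tail(7, 17297280)
= factorial_tail(6, 7 * 17297280) = factorial_tail(6, 121080960)
= factorial_tail(5, 6 * 121080960) = factorial_tail(5, 726485760)
= factorial_tail(4, 5 * 726485760) = factorial_tail(4, 3632428800)
= factorial_tail(3, 4 * 3632428800) = factorial_tail(3, 14529715200)
= factorial_tail(2, 3 * 14529715200) = factorial_tail(2, 43589145600)
= factorial_tail(1, 2 * 43589145600) = factorial_tail(1, 87178291200)
n <= 1, return acc = 87178291200


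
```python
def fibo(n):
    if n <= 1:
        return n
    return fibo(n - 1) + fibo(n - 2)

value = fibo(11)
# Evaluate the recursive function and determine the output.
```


fibo(11)
= fibo(10) + fibo(9)
= (fibo(9) + fibo(8)) + fibo(9)
Computing bottom-up: fibo(0)=0, fibo(1)=1, fibo(2)=1, fibo(3)=2, fibo(4)=3, fibo(5)=5, fibo(6)=8, fibo(7)=13, fibo(8)=21, fibo(9)=34, fibo(10)=55, fibo(11)=89
= 89


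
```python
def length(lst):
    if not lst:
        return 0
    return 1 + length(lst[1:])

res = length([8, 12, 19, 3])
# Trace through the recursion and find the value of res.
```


length([8, 12, 19, 3])
= 1 + length([12, 19, 3])
= 1 + 1 + length([19, 3])
= 1 + 1 + 1 + length([3])
= 1 + 1 + 1 + 1 + length([])
= 1 + 1 + 1 + 1 + 0
= 4


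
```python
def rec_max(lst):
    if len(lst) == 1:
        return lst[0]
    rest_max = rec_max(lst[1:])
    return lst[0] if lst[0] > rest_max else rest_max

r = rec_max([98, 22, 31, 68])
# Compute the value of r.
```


rec_max([98, 22, 31, 68])
= compare 98 with rec_max([22, 31, 68])
= compare 22 with rec_max([31, 68])
= compare 31 with rec_max([68])
Base: rec_max([68]) = 68
compare 31 with 68: max = 68
compare 22 with 68: max = 68
compare 98 with 68: max = 98
= 98


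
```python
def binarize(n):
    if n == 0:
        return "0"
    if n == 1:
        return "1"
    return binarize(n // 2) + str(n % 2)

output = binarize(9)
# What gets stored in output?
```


binarize(9)
= binarize(4) + "1"
= binarize(2) + "0" + "1"
= binarize(1) + "0" + "0" + "1"
= "1" + "0" + "0" + "1"
= "1001"


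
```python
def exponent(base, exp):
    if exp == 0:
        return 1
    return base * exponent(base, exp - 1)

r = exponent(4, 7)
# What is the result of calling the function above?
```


exponent(4, 7)
= 4 * exponent(4, 6)
= 4 * 4 * exponent(4, 5)
= 4 * 4 * 4 * exponent(4, 4)
= 4 * 4 * 4 * 4 * exponent(4, 3)
= 4 * 4 * 4 * 4 * 4 * exponent(4, 2)
= 4 * 4 * 4 * 4 * 4 * 4 * exponent(4, 1)
= 4 * 4 * 4 * 4 * 4 * 4 * 4 * exponent(4, 0)
= 4 * 4 * 4 * 4 * 4 * 4 * 4 * 1
= 16384


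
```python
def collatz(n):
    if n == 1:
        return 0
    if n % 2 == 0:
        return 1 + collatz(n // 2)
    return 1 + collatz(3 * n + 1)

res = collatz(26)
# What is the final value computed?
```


collatz(26)
26 is even -> collatz(13)
13 is odd -> 3*13+1 = 40 -> collatz(40)
40 is even -> collatz(20)
20 is even -> collatz(10)
10 is even -> collatz(5)
5 is odd -> 3*5+1 = 16 -> collatz(16)
16 is even -> collatz(8)
8 is even -> collatz(4)
4 is even -> collatz(2)
2 is even -> collatz(1)
Reached 1 after 10 steps
= 10


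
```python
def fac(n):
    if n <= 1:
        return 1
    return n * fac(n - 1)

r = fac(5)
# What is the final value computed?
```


fac(5)
= 5 * fac(4)
= 5 * 4 * fac(3)
= 5 * 4 * 3 * fac(2)
= 5 * 4 * 3 * 2 * fac(1)
= 5 * 4 * 3 * 2 * 1
= 120


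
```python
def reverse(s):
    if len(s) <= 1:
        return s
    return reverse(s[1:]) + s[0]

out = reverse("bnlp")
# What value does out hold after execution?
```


reverse("bnlp")
= reverse("nlp") + "b"
= reverse("lp") + "n" + "b"
= reverse("p") + "l" + "n" + "b"
= "p" + "l" + "n" + "b"
= "plnb"


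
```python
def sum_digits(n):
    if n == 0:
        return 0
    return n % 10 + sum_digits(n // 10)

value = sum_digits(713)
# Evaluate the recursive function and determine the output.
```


sum_digits(713)
= 3 + sum_digits(71)
= 3 + 1 + sum_digits(7)
= 3 + 1 + 7 + sum_digits(0)
= 3 + 1 + 7 + 0
= 11


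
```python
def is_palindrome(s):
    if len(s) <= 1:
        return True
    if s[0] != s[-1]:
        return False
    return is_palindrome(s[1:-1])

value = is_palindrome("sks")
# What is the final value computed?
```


is_palindrome("sks")
"sks": s[0]='s' == s[-1]='s' -> is_palindrome("k")
"k": len <= 1 -> True
= True


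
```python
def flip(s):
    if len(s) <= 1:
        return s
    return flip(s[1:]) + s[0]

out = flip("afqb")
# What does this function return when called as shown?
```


flip("afqb")
= flip("fqb") + "a"
= flip("qb") + "f" + "a"
= flip("b") + "q" + "f" + "a"
= "b" + "q" + "f" + "a"
= "bqfa"


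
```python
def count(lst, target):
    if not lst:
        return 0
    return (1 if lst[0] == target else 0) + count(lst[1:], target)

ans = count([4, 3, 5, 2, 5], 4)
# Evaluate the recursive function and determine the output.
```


count([4, 3, 5, 2, 5], 4)
lst[0]=4 == 4: 1 + count([3, 5, 2, 5], 4)
lst[0]=3 != 4: 0 + count([5, 2, 5], 4)
lst[0]=5 != 4: 0 + count([2, 5], 4)
lst[0]=2 != 4: 0 + count([5], 4)
lst[0]=5 != 4: 0 + count([], 4)
= 1


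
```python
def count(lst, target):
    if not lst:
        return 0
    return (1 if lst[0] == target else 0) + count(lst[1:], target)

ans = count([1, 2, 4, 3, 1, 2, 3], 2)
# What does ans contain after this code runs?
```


count([1, 2, 4, 3, 1, 2, 3], 2)
lst[0]=1 != 2: 0 + count([2, 4, 3, 1, 2, 3], 2)
lst[0]=2 == 2: 1 + count([4, 3, 1, 2, 3], 2)
lst[0]=4 != 2: 0 + count([3, 1, 2, 3], 2)
lst[0]=3 != 2: 0 + count([1, 2, 3], 2)
lst[0]=1 != 2: 0 + count([2, 3], 2)
lst[0]=2 == 2: 1 + count([3], 2)
lst[0]=3 != 2: 0 + count([], 2)
= 2


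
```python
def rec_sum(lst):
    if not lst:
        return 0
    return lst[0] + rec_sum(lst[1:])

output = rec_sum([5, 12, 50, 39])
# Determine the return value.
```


rec_sum([5, 12, 50, 39])
= 5 + rec_sum([12, 50, 39])
= 5 + 12 + rec_sum([50, 39])
= 5 + 12 + 50 + rec_sum([39])
= 5 + 12 + 50 + 39 + rec_sum([])
= 5 + 12 + 50 + 39 + 0
= 106


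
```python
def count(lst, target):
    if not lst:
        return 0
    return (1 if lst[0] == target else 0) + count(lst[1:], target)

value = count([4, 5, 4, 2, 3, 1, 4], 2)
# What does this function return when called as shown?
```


count([4, 5, 4, 2, 3, 1, 4], 2)
lst[0]=4 != 2: 0 + count([5, 4, 2, 3, 1, 4], 2)
lst[0]=5 != 2: 0 + count([4, 2, 3, 1, 4], 2)
lst[0]=4 != 2: 0 + count([2, 3, 1, 4], 2)
lst[0]=2 == 2: 1 + count([3, 1, 4], 2)
lst[0]=3 != 2: 0 + count([1, 4], 2)
lst[0]=1 != 2: 0 + count([4], 2)
lst[0]=4 != 2: 0 + count([], 2)
= 1


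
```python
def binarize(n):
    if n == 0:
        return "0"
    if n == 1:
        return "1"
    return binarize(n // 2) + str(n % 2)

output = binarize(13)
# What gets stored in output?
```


binarize(13)
= binarize(6) + "1"
= binarize(3) + "0" + "1"
= binarize(1) + "1" + "0" + "1"
= "1" + "1" + "0" + "1"
= "1101"


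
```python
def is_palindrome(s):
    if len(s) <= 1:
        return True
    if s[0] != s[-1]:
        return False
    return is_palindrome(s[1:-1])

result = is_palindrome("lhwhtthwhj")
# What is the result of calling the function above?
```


is_palindrome("lhwhtthwhj")
"lhwhtthwhj": s[0]='l' != s[-1]='j' -> False
= False


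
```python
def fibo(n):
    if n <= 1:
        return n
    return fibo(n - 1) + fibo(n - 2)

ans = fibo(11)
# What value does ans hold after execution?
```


fibo(11)
= fibo(10) + fibo(9)
= (fibo(9) + fibo(8)) + fibo(9)
Computing bottom-up: fibo(0)=0, fibo(1)=1, fibo(2)=1, fibo(3)=2, fibo(4)=3, fibo(5)=5, fibo(6)=8, fibo(7)=13, fibo(8)=21, fibo(9)=34, fibo(10)=55, fibo(11)=89
= 89


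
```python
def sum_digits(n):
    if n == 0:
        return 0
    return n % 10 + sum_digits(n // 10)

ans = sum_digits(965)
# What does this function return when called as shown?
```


sum_digits(965)
= 5 + sum_digits(96)
= 5 + 6 + sum_digits(9)
= 5 + 6 + 9 + sum_digits(0)
= 5 + 6 + 9 + 0
= 20


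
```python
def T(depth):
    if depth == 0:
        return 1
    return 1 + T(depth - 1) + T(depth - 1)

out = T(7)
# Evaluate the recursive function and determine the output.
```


T(7)
= 1 + T(6) + T(6)
= 1 + 2 * T(6)
T(k) = 2^(k+1) - 1
T(0) = 1
T(1) = 3
T(2) = 7
T(3) = 15
T(4) = 31
T(7) = 2^8 - 1 = 255


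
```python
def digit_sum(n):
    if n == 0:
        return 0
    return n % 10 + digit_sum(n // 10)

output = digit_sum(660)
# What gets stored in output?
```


digit_sum(660)
= 0 + digit_sum(66)
= 0 + 6 + digit_sum(6)
= 0 + 6 + 6 + digit_sum(0)
= 0 + 6 + 6 + 0
= 12


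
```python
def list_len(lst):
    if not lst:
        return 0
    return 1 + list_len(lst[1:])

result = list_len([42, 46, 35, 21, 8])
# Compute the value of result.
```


list_len([42, 46, 35, 21, 8])
= 1 + list_len([46, 35, 21, 8])
= 1 + 1 + list_len([35, 21, 8])
= 1 + 1 + 1 + list_len([21, 8])
= 1 + 1 + 1 + 1 + list_len([8])
= 1 + 1 + 1 + 1 + 1 + list_len([])
= 1 + 1 + 1 + 1 + 1 + 0
= 5


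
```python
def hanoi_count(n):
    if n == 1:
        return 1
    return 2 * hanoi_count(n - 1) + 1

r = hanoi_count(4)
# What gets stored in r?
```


hanoi_count(4)
= 2 * hanoi_count(3) + 1
= 2 * (2 * hanoi_count(2) + 1) + 1
= 2 * (2 * (2 * hanoi_count(1) + 1) + 1) + 1
Now compute bottom-up:
hanoi_count(1) = 1
hanoi_count(2) = 2 * 1 + 1 = 3
hanoi_count(3) = 2 * 3 + 1 = 7
hanoi_count(4) = 2 * 7 + 1 = 15
= 15


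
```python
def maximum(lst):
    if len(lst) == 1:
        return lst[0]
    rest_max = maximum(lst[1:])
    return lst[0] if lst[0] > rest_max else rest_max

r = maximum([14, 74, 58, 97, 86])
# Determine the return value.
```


maximum([14, 74, 58, 97, 86])
= compare 14 with maximum([74, 58, 97, 86])
= compare 74 with maximum([58, 97, 86])
= compare 58 with maximum([97, 86])
= compare 97 with maximum([86])
Base: maximum([86]) = 86
compare 97 with 86: max = 97
compare 58 with 97: max = 97
compare 74 with 97: max = 97
compare 14 with 97: max = 97
= 97


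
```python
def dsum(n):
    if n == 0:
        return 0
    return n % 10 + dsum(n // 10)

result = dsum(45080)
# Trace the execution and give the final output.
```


dsum(45080)
= 0 + dsum(4508)
= 0 + 8 + dsum(450)
= 0 + 8 + 0 + dsum(45)
= 0 + 8 + 0 + 5 + dsum(4)
= 0 + 8 + 0 + 5 + 4 + dsum(0)
= 0 + 8 + 0 + 5 + 4 + 0
= 17


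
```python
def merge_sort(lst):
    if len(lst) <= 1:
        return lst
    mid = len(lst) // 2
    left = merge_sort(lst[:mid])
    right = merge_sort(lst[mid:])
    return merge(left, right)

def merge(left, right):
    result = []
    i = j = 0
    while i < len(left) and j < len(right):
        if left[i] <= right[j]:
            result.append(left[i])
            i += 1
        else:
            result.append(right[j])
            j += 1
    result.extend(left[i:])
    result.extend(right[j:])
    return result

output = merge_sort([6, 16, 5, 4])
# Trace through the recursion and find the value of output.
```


merge_sort([6, 16, 5, 4])
Split into [6, 16] and [5, 4]
Left sorted: [6, 16]
Right sorted: [4, 5]
Merge [6, 16] and [4, 5]
= [4, 5, 6, 16]


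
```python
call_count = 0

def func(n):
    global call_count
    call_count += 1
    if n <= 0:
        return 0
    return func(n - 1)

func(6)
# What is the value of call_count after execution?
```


func(6) calls func(5) calls ... calls func(0)
Total calls: 6 + 1 (for base case) = 7


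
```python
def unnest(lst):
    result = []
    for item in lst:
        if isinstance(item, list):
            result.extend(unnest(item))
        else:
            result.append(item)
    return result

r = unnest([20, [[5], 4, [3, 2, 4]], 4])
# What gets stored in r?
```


unnest([20, [[5], 4, [3, 2, 4]], 4])
Processing each element:
  20 is not a list -> append 20
  [[5], 4, [3, 2, 4]] is a list -> unnest recursively -> [5, 4, 3, 2, 4]
  4 is not a list -> append 4
= [20, 5, 4, 3, 2, 4, 4]


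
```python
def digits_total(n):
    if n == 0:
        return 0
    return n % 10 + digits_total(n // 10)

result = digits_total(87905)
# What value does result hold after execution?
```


digits_total(87905)
= 5 + digits_total(8790)
= 5 + 0 + digits_total(879)
= 5 + 0 + 9 + digits_total(87)
= 5 + 0 + 9 + 7 + digits_total(8)
= 5 + 0 + 9 + 7 + 8 + digits_total(0)
= 5 + 0 + 9 + 7 + 8 + 0
= 29


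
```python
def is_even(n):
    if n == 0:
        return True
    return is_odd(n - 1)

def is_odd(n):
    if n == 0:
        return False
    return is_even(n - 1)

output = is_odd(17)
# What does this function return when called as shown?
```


is_odd(17)
= is_even(16)
= is_odd(15)
= is_even(14)
= is_odd(13)
= is_even(12)
= is_odd(11)
= is_even(10)
= is_odd(9)
= is_even(8)
= is_odd(7)
= is_even(6)
= is_odd(5)
= is_even(4)
= is_odd(3)
= is_even(2)
= is_odd(1)
= is_even(0)
n == 0: return True
= True


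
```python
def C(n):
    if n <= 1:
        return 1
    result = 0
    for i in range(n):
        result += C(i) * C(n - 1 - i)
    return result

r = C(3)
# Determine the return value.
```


C(3)
= sum of C(i) * C(3-1-i) for i in 0..2
First compute sub-values bottom-up:
  C(0) = 1, C(1) = 1
  C(2) = 1*1 + 1*1 = 2
Now C(3):
  C(0)*C(2) = 1*2 = 2
  C(1)*C(1) = 1*1 = 1
  C(2)*C(0) = 2*1 = 2
= 2 + 1 + 2
= 5


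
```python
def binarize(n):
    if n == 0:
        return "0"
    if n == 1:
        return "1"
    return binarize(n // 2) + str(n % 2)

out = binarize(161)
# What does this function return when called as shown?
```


binarize(161)
= binarize(80) + "1"
= binarize(40) + "0" + "1"
= binarize(20) + "0" + "0" + "1"
= binarize(10) + "0" + "0" + "0" + "1"
= binarize(5) + "0" + "0" + "0" + "0" + "1"
= binarize(2) + "1" + "0" + "0" + "0" + "0" + "1"
= binarize(1) + "0" + "1" + "0" + "0" + "0" + "0" + "1"
= "1" + "0" + "1" + "0" + "0" + "0" + "0" + "1"
= "10100001"


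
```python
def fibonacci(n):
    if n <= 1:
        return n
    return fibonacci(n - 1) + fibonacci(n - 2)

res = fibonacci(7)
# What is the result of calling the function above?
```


fibonacci(7)
= fibonacci(6) + fibonacci(5)
= (fibonacci(5) + fibonacci(4)) + fibonacci(5)
Computing bottom-up: fibonacci(0)=0, fibonacci(1)=1, fibonacci(2)=1, fibonacci(3)=2, fibonacci(4)=3, fibonacci(5)=5, fibonacci(6)=8, fibonacci(7)=13
= 13


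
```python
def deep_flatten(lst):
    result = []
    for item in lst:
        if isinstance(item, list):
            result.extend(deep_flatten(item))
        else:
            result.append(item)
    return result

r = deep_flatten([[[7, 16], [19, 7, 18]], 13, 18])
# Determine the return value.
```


deep_flatten([[[7, 16], [19, 7, 18]], 13, 18])
Processing each element:
  [[7, 16], [19, 7, 18]] is a list -> deep_flatten recursively -> [7, 16, 19, 7, 18]
  13 is not a list -> append 13
  18 is not a list -> append 18
= [7, 16, 19, 7, 18, 13, 18]


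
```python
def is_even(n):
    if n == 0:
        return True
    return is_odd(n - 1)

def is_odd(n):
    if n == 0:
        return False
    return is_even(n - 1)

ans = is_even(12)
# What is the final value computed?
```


is_even(12)
= is_odd(11)
= is_even(10)
= is_odd(9)
= is_even(8)
= is_odd(7)
= is_even(6)
= is_odd(5)
= is_even(4)
= is_odd(3)
= is_even(2)
= is_odd(1)
= is_even(0)
n == 0: return True
= True


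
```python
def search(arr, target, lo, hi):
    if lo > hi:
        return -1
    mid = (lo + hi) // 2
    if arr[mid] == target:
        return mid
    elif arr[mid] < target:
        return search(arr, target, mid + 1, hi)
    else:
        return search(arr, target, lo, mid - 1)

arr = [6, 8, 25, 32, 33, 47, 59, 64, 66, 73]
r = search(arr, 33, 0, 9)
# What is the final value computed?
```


search(arr, 33, 0, 9)
lo=0, hi=9, mid=4, arr[mid]=33
arr[4] == 33, found at index 4
= 4


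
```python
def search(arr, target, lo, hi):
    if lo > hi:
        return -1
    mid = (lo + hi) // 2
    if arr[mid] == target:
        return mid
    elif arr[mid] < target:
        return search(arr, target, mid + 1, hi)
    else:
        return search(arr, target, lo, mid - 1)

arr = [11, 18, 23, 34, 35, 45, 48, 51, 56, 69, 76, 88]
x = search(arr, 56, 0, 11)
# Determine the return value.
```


search(arr, 56, 0, 11)
lo=0, hi=11, mid=5, arr[mid]=45
45 < 56, search right half
lo=6, hi=11, mid=8, arr[mid]=56
arr[8] == 56, found at index 8
= 8


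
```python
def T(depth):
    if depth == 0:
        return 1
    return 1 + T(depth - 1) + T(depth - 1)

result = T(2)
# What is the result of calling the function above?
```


T(2)
= 1 + T(1) + T(1)
= 1 + 2 * T(1)
T(k) = 2^(k+1) - 1
T(0) = 1
T(1) = 3
T(2) = 7
T(2) = 2^3 - 1 = 7


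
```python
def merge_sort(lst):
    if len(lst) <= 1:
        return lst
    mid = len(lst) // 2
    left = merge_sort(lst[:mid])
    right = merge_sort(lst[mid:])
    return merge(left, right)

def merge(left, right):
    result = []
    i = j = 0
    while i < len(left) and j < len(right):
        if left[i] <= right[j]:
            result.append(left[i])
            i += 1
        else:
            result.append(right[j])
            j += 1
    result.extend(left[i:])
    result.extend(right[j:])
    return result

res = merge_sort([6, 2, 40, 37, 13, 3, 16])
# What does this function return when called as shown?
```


merge_sort([6, 2, 40, 37, 13, 3, 16])
Split into [6, 2, 40] and [37, 13, 3, 16]
Left sorted: [2, 6, 40]
Right sorted: [3, 13, 16, 37]
Merge [2, 6, 40] and [3, 13, 16, 37]
= [2, 3, 6, 13, 16, 37, 40]


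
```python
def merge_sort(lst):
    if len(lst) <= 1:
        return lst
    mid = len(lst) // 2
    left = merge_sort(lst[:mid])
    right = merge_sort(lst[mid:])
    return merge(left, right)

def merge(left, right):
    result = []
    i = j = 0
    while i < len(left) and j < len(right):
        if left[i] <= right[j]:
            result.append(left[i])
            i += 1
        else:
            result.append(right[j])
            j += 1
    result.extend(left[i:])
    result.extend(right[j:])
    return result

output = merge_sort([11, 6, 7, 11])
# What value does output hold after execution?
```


merge_sort([11, 6, 7, 11])
Split into [11, 6] and [7, 11]
Left sorted: [6, 11]
Right sorted: [7, 11]
Merge [6, 11] and [7, 11]
= [6, 7, 11, 11]


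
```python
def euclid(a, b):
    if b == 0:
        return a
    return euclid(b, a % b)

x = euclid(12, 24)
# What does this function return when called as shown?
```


euclid(12, 24)
= euclid(24, 12 % 24) = euclid(24, 12)
= euclid(12, 24 % 12) = euclid(12, 0)
b == 0, return a = 12


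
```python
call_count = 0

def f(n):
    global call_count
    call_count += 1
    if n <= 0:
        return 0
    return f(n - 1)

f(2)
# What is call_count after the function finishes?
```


f(2) calls f(1) calls ... calls f(0)
Total calls: 2 + 1 (for base case) = 3


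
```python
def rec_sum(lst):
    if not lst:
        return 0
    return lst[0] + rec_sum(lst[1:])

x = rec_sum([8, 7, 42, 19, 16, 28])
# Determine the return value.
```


rec_sum([8, 7, 42, 19, 16, 28])
= 8 + rec_sum([7, 42, 19, 16, 28])
= 8 + 7 + rec_sum([42, 19, 16, 28])
= 8 + 7 + 42 + rec_sum([19, 16, 28])
= 8 + 7 + 42 + 19 + rec_sum([16, 28])
= 8 + 7 + 42 + 19 + 16 + rec_sum([28])
= 8 + 7 + 42 + 19 + 16 + 28 + rec_sum([])
= 8 + 7 + 42 + 19 + 16 + 28 + 0
= 120


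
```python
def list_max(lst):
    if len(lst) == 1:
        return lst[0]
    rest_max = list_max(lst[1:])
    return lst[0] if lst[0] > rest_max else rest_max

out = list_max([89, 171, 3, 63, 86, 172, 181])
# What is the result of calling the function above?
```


list_max([89, 171, 3, 63, 86, 172, 181])
= compare 89 with list_max([171, 3, 63, 86, 172, 181])
= compare 171 with list_max([3, 63, 86, 172, 181])
= compare 3 with list_max([63, 86, 172, 181])
= compare 63 with list_max([86, 172, 181])
= compare 86 with list_max([172, 181])
= compare 172 with list_max([181])
Base: list_max([181]) = 181
compare 172 with 181: max = 181
compare 86 with 181: max = 181
compare 63 with 181: max = 181
compare 3 with 181: max = 181
compare 171 with 181: max = 181
compare 89 with 181: max = 181
= 181


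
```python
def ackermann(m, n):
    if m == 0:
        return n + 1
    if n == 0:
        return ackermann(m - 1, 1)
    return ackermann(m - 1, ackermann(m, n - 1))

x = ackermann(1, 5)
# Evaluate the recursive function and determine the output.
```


ackermann(1, 5)
= ackermann(0, ackermann(1, 4))
First compute ackermann(1, 4) = 6
= ackermann(0, 6)
= 7


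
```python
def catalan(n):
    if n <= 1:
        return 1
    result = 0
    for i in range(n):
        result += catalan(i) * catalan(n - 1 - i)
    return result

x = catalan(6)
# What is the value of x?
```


catalan(6)
= sum of catalan(i) * catalan(6-1-i) for i in 0..5
First compute sub-values bottom-up:
  catalan(0) = 1, catalan(1) = 1
  catalan(2) = 1*1 + 1*1 = 2
  catalan(3) = 1*2 + 1*1 + 2*1 = 5
  catalan(4) = 1*5 + 1*2 + 2*1 + 5*1 = 14
  catalan(5) = 1*14 + 1*5 + 2*2 + 5*1 + 14*1 = 42
Now catalan(6):
  catalan(0)*catalan(5) = 1*42 = 42
  catalan(1)*catalan(4) = 1*14 = 14
  catalan(2)*catalan(3) = 2*5 = 10
  catalan(3)*catalan(2) = 5*2 = 10
  catalan(4)*catalan(1) = 14*1 = 14
  catalan(5)*catalan(0) = 42*1 = 42
= 42 + 14 + 10 + 10 + 14 + 42
= 132


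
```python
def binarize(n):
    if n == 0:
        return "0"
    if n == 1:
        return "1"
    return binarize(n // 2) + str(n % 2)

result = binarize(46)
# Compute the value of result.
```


binarize(46)
= binarize(23) + "0"
= binarize(11) + "1" + "0"
= binarize(5) + "1" + "1" + "0"
= binarize(2) + "1" + "1" + "1" + "0"
= binarize(1) + "0" + "1" + "1" + "1" + "0"
= "1" + "0" + "1" + "1" + "1" + "0"
= "101110"


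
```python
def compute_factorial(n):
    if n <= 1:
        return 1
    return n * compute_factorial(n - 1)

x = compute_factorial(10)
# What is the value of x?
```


compute_factorial(10)
= 10 * compute_factorial(9)
= 10 * 9 * compute_factorial(8)
= 10 * 9 * 8 * compute_factorial(7)
= 10 * 9 * 8 * 7 * compute_factorial(6)
= 10 * 9 * 8 * 7 * 6 * compute_factorial(5)
= 10 * 9 * 8 * 7 * 6 * 5 * compute_factorial(4)
= 10 * 9 * 8 * 7 * 6 * 5 * 4 * compute_factorial(3)
= 10 * 9 * 8 * 7 * 6 * 5 * 4 * 3 * compute_factorial(2)
= 10 * 9 * 8 * 7 * 6 * 5 * 4 * 3 * 2 * compute_factorial(1)
= 10 * 9 * 8 * 7 * 6 * 5 * 4 * 3 * 2 * 1
= 3628800


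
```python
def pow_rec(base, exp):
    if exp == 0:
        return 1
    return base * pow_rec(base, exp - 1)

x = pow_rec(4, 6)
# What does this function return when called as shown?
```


pow_rec(4, 6)
= 4 * pow_rec(4, 5)
= 4 * 4 * pow_rec(4, 4)
= 4 * 4 * 4 * pow_rec(4, 3)
= 4 * 4 * 4 * 4 * pow_rec(4, 2)
= 4 * 4 * 4 * 4 * 4 * pow_rec(4, 1)
= 4 * 4 * 4 * 4 * 4 * 4 * pow_rec(4, 0)
= 4 * 4 * 4 * 4 * 4 * 4 * 1
= 4096


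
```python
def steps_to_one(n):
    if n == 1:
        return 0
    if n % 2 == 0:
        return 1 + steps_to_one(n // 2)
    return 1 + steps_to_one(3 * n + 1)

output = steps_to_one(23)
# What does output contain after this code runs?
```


steps_to_one(23)
23 is odd -> 3*23+1 = 70 -> steps_to_one(70)
70 is even -> steps_to_one(35)
35 is odd -> 3*35+1 = 106 -> steps_to_one(106)
106 is even -> steps_to_one(53)
53 is odd -> 3*53+1 = 160 -> steps_to_one(160)
160 is even -> steps_to_one(80)
80 is even -> steps_to_one(40)
40 is even -> steps_to_one(20)
20 is even -> steps_to_one(10)
10 is even -> steps_to_one(5)
5 is odd -> 3*5+1 = 16 -> steps_to_one(16)
16 is even -> steps_to_one(8)
8 is even -> steps_to_one(4)
4 is even -> steps_to_one(2)
2 is even -> steps_to_one(1)
Reached 1 after 15 steps
= 15


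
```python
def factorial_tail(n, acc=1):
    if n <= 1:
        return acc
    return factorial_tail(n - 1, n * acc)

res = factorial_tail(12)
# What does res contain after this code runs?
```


factorial_tail(12, 1)
= factorial_tail(11, 12 * 1) = factorial_tail(11, 12)
= factorial_tail(10, 11 * 12) = factorial_tail(10, 132)
= factorial_tail(9, 10 * 132) = factorial_tail(9, 1320)
= factorial_tail(8, 9 * 1320) = factorial_tail(8, 11880)
= factorial_tail(7, 8 * 11880) = factorial_tail(7, 95040)
= factorial_tail(6, 7 * 95040) = factorial_tail(6, 665280)
= factorial_tail(5, 6 * 665280) = factorial_tail(5, 3991680)
= factorial_tail(4, 5 * 3991680) = factorial_tail(4, 19958400)
= factorial_tail(3, 4 * 19958400) = factorial_tail(3, 79833600)
= factorial_tail(2, 3 * 79833600) = factorial_tail(2, 239500800)
= factorial_tail(1, 2 * 239500800) = factorial_tail(1, 479001600)
n <= 1, return acc = 479001600


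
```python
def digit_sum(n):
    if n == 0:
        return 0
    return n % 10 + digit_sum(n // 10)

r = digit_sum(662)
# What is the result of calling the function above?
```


digit_sum(662)
= 2 + digit_sum(66)
= 2 + 6 + digit_sum(6)
= 2 + 6 + 6 + digit_sum(0)
= 2 + 6 + 6 + 0
= 14


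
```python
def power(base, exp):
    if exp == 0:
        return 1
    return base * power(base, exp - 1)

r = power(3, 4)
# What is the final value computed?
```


power(3, 4)
= 3 * power(3, 3)
= 3 * 3 * power(3, 2)
= 3 * 3 * 3 * power(3, 1)
= 3 * 3 * 3 * 3 * power(3, 0)
= 3 * 3 * 3 * 3 * 1
= 81


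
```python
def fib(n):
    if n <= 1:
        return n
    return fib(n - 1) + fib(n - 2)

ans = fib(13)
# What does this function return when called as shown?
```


fib(13)
= fib(12) + fib(11)
= (fib(11) + fib(10)) + fib(11)
Computing bottom-up: fib(0)=0, fib(1)=1, fib(2)=1, fib(3)=2, fib(4)=3, fib(5)=5, fib(6)=8, fib(7)=13, fib(8)=21, fib(9)=34, fib(10)=55, fib(11)=89, fib(12)=144, fib(13)=233
= 233


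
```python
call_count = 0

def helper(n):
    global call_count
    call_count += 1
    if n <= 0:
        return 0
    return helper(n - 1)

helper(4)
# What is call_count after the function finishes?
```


helper(4) calls helper(3) calls ... calls helper(0)
Total calls: 4 + 1 (for base case) = 5


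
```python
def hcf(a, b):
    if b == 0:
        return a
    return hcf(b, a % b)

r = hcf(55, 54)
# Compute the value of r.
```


hcf(55, 54)
= hcf(54, 55 % 54) = hcf(54, 1)
= hcf(1, 54 % 1) = hcf(1, 0)
b == 0, return a = 1


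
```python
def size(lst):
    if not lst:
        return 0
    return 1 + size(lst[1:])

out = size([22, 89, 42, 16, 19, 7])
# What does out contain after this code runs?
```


size([22, 89, 42, 16, 19, 7])
= 1 + size([89, 42, 16, 19, 7])
= 1 + 1 + size([42, 16, 19, 7])
= 1 + 1 + 1 + size([16, 19, 7])
= 1 + 1 + 1 + 1 + size([19, 7])
= 1 + 1 + 1 + 1 + 1 + size([7])
= 1 + 1 + 1 + 1 + 1 + 1 + size([])
= 1 + 1 + 1 + 1 + 1 + 1 + 0
= 6


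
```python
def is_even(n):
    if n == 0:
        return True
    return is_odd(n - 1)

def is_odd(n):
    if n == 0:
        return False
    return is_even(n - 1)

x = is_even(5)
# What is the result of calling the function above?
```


is_even(5)
= is_odd(4)
= is_even(3)
= is_odd(2)
= is_even(1)
= is_odd(0)
n == 0: return False
= False


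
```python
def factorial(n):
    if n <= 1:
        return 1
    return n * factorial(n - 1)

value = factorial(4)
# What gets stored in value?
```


factorial(4)
= 4 * factorial(3)
= 4 * 3 * factorial(2)
= 4 * 3 * 2 * factorial(1)
= 4 * 3 * 2 * 1
= 24
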